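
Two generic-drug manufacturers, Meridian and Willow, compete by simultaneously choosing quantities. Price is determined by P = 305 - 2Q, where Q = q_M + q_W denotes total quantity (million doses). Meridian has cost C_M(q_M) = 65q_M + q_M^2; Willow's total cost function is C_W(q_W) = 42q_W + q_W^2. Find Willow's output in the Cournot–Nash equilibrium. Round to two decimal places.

34.31

Meridian's profit: π_M = (305 - 2Q)q_M - (65q_M + q_M²). Setting ∂π_M/∂q_M = 0: 240 - 6q_M - 2(q_W) = 0.
Willow's first-order condition: 263 - 6q_W - 2(q_M) = 0.
Rearranging gives the reaction functions q_M = (240 - 2q_W)/6 and q_W = (263 - 2q_M)/6.
Substituting one into the other gives q_M = 457/16 and q_W = 549/16.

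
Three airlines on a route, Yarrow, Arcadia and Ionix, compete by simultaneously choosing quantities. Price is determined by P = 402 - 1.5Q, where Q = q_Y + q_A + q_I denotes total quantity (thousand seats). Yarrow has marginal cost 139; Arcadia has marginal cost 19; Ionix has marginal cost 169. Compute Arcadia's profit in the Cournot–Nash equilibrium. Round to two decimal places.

17767.04

Yarrow's profit: π_Y = (402 - 1.5Q)q_Y - (139q_Y). Setting ∂π_Y/∂q_Y = 0: 263 - 3q_Y - (3/2)(q_A + q_I) = 0.
Arcadia's first-order condition: 383 - 3q_A - (3/2)(q_Y + q_I) = 0.
Ionix's profit: π_I = (402 - 1.5Q)q_I - (169q_I). Setting ∂π_I/∂q_I = 0: 233 - 3q_I - (3/2)(q_Y + q_A) = 0.
Summing all 3 equations gives 879 − 6Q = 0, hence Q = 293/2.
Back-substituting: q_Y = (263 − 879/4)/(3/2) = 173/6, q_A = (383 − 879/4)/(3/2) = 653/6, q_I = (233 − 879/4)/(3/2) = 53/6.
Price P = 402 - (3/2)·(293/2) = 729/4.
Arcadia's profit: (729/4 - 19)·(653/6) = 17767.0417.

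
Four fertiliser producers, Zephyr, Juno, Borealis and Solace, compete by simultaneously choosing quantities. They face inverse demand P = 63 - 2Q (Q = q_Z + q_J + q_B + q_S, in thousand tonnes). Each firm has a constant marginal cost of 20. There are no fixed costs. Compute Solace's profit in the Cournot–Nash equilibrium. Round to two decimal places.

36.98

Each firm earns π_i = (63 - 2Q)q_i - 20q_i.
Setting ∂π_i/∂q_i = 0 with rivals' quantities fixed: 43 - 4q_i - 2·Σ_{j≠i} q_j = 0.
With identical firms every q_j equals q_i, so Σ_{j≠i} q_j = 3q_i and 43 = 10q_i, giving q_i = 43/10.
Price P = 63 - 2·(86/5) = 143/5.
Solace's profit: (143/5 - 20)·(43/10) = 1849/50.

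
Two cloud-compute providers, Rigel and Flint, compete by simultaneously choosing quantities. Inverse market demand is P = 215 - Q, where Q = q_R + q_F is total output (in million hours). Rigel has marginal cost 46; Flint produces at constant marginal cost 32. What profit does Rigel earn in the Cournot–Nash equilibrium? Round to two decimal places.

Rigel's profit: π_R = (215 - Q)q_R - (46q_R). Setting ∂π_R/∂q_R = 0: 169 - 2q_R - (q_F) = 0.
Flint's profit: π_F = (215 - Q)q_F - (32q_F). Setting ∂π_F/∂q_F = 0: 183 - 2q_F - (q_R) = 0.
Best responses: q_R = (169 - q_F)/2, q_F = (183 - q_R)/2.
Substituting one into the other gives q_R = 155/3 and q_F = 197/3.
Price P = 215 - 352/3 = 293/3.
Rigel's profit: (293/3 - 46)·(155/3) = 2669.4444.

2669.44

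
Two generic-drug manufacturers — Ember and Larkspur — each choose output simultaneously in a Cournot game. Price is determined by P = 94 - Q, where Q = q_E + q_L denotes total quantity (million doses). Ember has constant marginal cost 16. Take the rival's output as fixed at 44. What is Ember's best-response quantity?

17

With the rival's output fixed at 44, Ember's profit is π_E = (94 - 44 - q_E)q_E - (16q_E) = (50 - q_E)q_E - (16q_E).
∂π_E/∂q_E = 34 - 2q_E = 0, so q_E = 17.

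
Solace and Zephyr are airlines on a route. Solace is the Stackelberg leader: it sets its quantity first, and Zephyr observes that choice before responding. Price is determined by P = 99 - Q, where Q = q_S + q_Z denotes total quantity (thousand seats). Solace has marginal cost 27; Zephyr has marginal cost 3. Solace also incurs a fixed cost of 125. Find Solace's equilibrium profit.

163

Solve by backward induction. Given q_S, the follower Zephyr maximises π_Z = (99 - q_S - q_Z)q_Z - 3q_Z.
Follower FOC: 96 - q_S - 2q_Z = 0, so q_Z(q_S) = (96 - q_S)/2.
The leader anticipates this reaction. Substituting into P = 99 - Q gives P = 51 - (1/2)q_S, so π_S = (51 - (1/2)q_S)q_S - 27q_S.
Maximising: ∂π_S/∂q_S = 24 - q_S = 0, giving q_S = 24.
Then q_Z = (96 - 24)/2 = 36.
Price P = 99 - 60 = 39.
Solace's profit: (39 - 27)·24 - 125 = 163.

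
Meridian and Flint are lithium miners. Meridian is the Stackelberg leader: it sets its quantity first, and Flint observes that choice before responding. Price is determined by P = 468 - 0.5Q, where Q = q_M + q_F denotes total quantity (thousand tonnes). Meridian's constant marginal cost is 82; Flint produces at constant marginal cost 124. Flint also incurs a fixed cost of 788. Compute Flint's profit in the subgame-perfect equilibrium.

The follower Flint best-responds to any q_M: π_F = (468 - 0.5Q)q_F - 124q_F.
Follower FOC: 344 - (1/2)q_M - q_F = 0, so q_F(q_M) = (344 - (1/2)q_M).
The leader anticipates this reaction. Substituting into P = 468 - 0.5Q gives P = 296 - (1/4)q_M, so π_M = (296 - (1/4)q_M)q_M - 82q_M.
The leader's first-order condition 214 - (1/2)q_M = 0 yields q_M = 428.
Then q_F = (344 - (1/2)·428) = 130.
Price P = 468 - (1/2)·558 = 189.
Flint's profit: (189 - 124)·130 - 788 = 7662.

7662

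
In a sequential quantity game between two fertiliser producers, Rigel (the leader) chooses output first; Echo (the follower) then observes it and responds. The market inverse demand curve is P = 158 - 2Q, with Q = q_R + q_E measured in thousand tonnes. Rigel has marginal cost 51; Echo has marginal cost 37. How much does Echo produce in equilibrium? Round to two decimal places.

18.63

The follower Echo best-responds to any q_R: π_E = (158 - 2Q)q_E - 37q_E.
Follower FOC: 121 - 2q_R - 4q_E = 0, so q_E(q_R) = (121 - 2q_R)/4.
Rigel substitutes q_E(q_R) into its own profit: π_R = q_R(158 - 2q_R - (121 - 2q_R)/2) - 51q_R = (195/2 - q_R)q_R - 51q_R.
Leader FOC: 93/2 - 2q_R = 0, so q_R = 93/4.
Then q_E = (121 - 2·(93/4))/4 = 149/8.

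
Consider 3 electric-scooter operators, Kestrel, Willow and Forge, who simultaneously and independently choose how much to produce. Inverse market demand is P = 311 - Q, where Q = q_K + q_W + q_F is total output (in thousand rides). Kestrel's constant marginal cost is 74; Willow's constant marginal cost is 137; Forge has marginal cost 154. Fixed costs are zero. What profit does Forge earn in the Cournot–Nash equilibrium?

Kestrel's profit: π_K = (311 - Q)q_K - (74q_K). Setting ∂π_K/∂q_K = 0: 237 - 2q_K - (q_W + q_F) = 0.
Willow's first-order condition: 174 - 2q_W - (q_K + q_F) = 0.
Forge's profit: π_F = (311 - Q)q_F - (154q_F). Setting ∂π_F/∂q_F = 0: 157 - 2q_F - (q_K + q_W) = 0.
Adding the 3 conditions: 568 − 2Q − 2Q = 0, i.e. Q = 142.
Back-substituting: q_K = (237 − 142) = 95, q_W = (174 − 142) = 32, q_F = (157 − 142) = 15.
Price P = 311 - 142 = 169.
Forge's profit: (169 - 154)·15 = 225.

225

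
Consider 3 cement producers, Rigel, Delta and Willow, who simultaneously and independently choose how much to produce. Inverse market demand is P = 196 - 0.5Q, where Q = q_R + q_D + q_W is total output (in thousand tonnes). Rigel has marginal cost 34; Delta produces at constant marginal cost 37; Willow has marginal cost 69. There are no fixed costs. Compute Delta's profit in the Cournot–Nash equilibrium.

4418

Rigel's profit: π_R = (196 - 0.5Q)q_R - (34q_R). Setting ∂π_R/∂q_R = 0: 162 - q_R - (1/2)(q_D + q_W) = 0.
Delta's first-order condition: 159 - q_D - (1/2)(q_R + q_W) = 0.
Willow's first-order condition: 127 - q_W - (1/2)(q_R + q_D) = 0.
Summing all 3 equations gives 448 − 2Q = 0, hence Q = 224.
Back-substituting: q_R = (162 − 112)/(1/2) = 100, q_D = (159 − 112)/(1/2) = 94, q_W = (127 − 112)/(1/2) = 30.
Price P = 196 - (1/2)·224 = 84.
Delta's profit: (84 - 37)·94 = 4418.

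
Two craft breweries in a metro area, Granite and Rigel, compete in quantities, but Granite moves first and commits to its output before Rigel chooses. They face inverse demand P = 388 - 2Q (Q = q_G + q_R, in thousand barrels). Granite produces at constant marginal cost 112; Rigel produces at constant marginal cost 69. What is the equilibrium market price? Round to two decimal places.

The follower Rigel best-responds to any q_G: π_R = (388 - 2Q)q_R - 69q_R.
∂π_R/∂q_R = 319 - 2q_G - 4q_R = 0 gives the reaction function q_R = (319 - 2q_G)/4.
The leader anticipates this reaction. Substituting into P = 388 - 2Q gives P = 457/2 - q_G, so π_G = (457/2 - q_G)q_G - 112q_G.
Maximising: ∂π_G/∂q_G = 233/2 - 2q_G = 0, giving q_G = 233/4.
Then q_R = (319 - 2·(233/4))/4 = 405/8.
Total output Q = 871/8, so price P = 388 - 2·(871/8) = 681/4.

170.25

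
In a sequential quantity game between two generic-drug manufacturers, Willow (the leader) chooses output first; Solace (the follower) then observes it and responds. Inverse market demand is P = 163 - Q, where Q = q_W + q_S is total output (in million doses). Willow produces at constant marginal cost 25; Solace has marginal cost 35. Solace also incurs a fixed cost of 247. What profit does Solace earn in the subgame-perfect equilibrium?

Solve by backward induction. Given q_W, the follower Solace maximises π_S = (163 - q_W - q_S)q_S - 35q_S.
∂π_S/∂q_S = 128 - q_W - 2q_S = 0 gives the reaction function q_S = (128 - q_W)/2.
The leader anticipates this reaction. Substituting into P = 163 - Q gives P = 99 - (1/2)q_W, so π_W = (99 - (1/2)q_W)q_W - 25q_W.
Leader FOC: 74 - q_W = 0, so q_W = 74.
Then q_S = (128 - 74)/2 = 27.
Price P = 163 - 101 = 62.
Solace's profit: (62 - 35)·27 - 247 = 482.

482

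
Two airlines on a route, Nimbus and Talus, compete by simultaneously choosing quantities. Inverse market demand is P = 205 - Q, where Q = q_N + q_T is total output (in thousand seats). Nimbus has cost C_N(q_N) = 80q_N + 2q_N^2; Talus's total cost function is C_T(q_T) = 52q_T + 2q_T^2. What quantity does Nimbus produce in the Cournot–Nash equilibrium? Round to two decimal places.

17.06

Nimbus's profit: π_N = (205 - Q)q_N - (80q_N + 2q_N²). Setting ∂π_N/∂q_N = 0: 125 - 6q_N - (q_T) = 0.
Talus's profit: π_T = (205 - Q)q_T - (52q_T + 2q_T²). Setting ∂π_T/∂q_T = 0: 153 - 6q_T - (q_N) = 0.
Rearranging gives the reaction functions q_N = (125 - q_T)/6 and q_T = (153 - q_N)/6.
Substituting one into the other gives q_N = 597/35 and q_T = 793/35.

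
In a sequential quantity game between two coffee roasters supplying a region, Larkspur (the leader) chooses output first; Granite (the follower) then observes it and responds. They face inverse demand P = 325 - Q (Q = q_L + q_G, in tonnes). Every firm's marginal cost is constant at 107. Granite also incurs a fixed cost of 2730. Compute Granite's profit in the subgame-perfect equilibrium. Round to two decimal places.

240.25

The follower Granite best-responds to any q_L: π_G = (325 - Q)q_G - 107q_G.
Follower FOC: 218 - q_L - 2q_G = 0, so q_G(q_L) = (218 - q_L)/2.
The leader anticipates this reaction. Substituting into P = 325 - Q gives P = 216 - (1/2)q_L, so π_L = (216 - (1/2)q_L)q_L - 107q_L.
Leader FOC: 109 - q_L = 0, so q_L = 109.
Then q_G = (218 - 109)/2 = 109/2.
Price P = 325 - 327/2 = 323/2.
Granite's profit: (323/2 - 107)·(109/2) - 2730 = 961/4.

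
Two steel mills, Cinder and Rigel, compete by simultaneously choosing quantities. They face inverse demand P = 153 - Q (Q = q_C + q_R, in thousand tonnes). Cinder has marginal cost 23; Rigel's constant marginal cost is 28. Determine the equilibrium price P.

Cinder's profit: π_C = (153 - Q)q_C - (23q_C). Setting ∂π_C/∂q_C = 0: 130 - 2q_C - (q_R) = 0.
Rigel's profit: π_R = (153 - Q)q_R - (28q_R). Setting ∂π_R/∂q_R = 0: 125 - 2q_R - (q_C) = 0.
So q_C = (130 - q_R)/2 and q_R = (125 - q_C)/2.
Solving the pair: q_C = 45, q_R = 40.
Total output Q = 85, so price P = 153 - 85 = 68.

68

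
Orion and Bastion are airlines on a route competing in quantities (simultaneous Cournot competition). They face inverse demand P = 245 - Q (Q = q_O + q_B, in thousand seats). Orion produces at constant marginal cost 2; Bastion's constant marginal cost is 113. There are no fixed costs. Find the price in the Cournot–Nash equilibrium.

120

Orion's profit: π_O = (245 - Q)q_O - (2q_O). Setting ∂π_O/∂q_O = 0: 243 - 2q_O - (q_B) = 0.
Bastion's profit: π_B = (245 - Q)q_B - (113q_B). Setting ∂π_B/∂q_B = 0: 132 - 2q_B - (q_O) = 0.
So q_O = (243 - q_B)/2 and q_B = (132 - q_O)/2.
Substituting one into the other gives q_O = 118 and q_B = 7.
Total output Q = 125, so price P = 245 - 125 = 120.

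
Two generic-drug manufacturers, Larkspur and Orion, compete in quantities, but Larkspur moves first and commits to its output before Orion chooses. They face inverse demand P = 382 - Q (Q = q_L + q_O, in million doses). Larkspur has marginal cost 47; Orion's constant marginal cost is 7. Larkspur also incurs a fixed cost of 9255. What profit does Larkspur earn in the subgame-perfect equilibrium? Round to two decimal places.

1623.13

The follower Orion best-responds to any q_L: π_O = (382 - Q)q_O - 7q_O.
Follower FOC: 375 - q_L - 2q_O = 0, so q_O(q_L) = (375 - q_L)/2.
Larkspur substitutes q_O(q_L) into its own profit: π_L = q_L(382 - q_L - (375 - q_L)/2) - 47q_L = (389/2 - (1/2)q_L)q_L - 47q_L.
Leader FOC: 295/2 - q_L = 0, so q_L = 295/2.
Then q_O = (375 - 295/2)/2 = 455/4.
Price P = 382 - 1045/4 = 483/4.
Larkspur's profit: (483/4 - 47)·(295/2) - 9255 = 1623.1250.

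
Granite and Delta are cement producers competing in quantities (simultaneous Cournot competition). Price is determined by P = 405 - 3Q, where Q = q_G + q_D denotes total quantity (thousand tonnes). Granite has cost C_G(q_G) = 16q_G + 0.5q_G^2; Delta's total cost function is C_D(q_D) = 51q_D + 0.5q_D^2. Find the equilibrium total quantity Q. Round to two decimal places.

74.30

Granite's profit: π_G = (405 - 3Q)q_G - (16q_G + (1/2)q_G²). Setting ∂π_G/∂q_G = 0: 389 - 7q_G - 3(q_D) = 0.
Delta's first-order condition: 354 - 7q_D - 3(q_G) = 0.
Rearranging gives the reaction functions q_G = (389 - 3q_D)/7 and q_D = (354 - 3q_G)/7.
Substituting one into the other gives q_G = 1661/40 and q_D = 1311/40.
Total output Q = 1661/40 + 1311/40 = 743/10.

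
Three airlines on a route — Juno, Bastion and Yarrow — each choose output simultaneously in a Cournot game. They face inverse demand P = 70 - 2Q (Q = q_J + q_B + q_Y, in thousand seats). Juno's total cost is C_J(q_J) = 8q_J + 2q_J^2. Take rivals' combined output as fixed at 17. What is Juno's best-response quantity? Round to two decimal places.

3.50

With rivals' combined output fixed at 17, Juno's profit is π_J = (70 - 2·17 - 2q_J)q_J - (8q_J + 2q_J²) = (36 - 2q_J)q_J - (8q_J + 2q_J²).
∂π_J/∂q_J = 28 - 8q_J = 0, so q_J = 7/2.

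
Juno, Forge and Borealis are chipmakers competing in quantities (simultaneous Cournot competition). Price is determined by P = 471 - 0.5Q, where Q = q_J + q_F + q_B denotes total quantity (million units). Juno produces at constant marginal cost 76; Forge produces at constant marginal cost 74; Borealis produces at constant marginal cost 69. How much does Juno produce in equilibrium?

193

Juno's profit: π_J = (471 - 0.5Q)q_J - (76q_J). Setting ∂π_J/∂q_J = 0: 395 - q_J - (1/2)(q_F + q_B) = 0.
Forge's first-order condition: 397 - q_F - (1/2)(q_J + q_B) = 0.
Borealis's first-order condition: 402 - q_B - (1/2)(q_J + q_F) = 0.
Summing all 3 equations gives 1194 − 2Q = 0, hence Q = 597.
Back-substituting: q_J = (395 − 597/2)/(1/2) = 193, q_F = (397 − 597/2)/(1/2) = 197, q_B = (402 − 597/2)/(1/2) = 207.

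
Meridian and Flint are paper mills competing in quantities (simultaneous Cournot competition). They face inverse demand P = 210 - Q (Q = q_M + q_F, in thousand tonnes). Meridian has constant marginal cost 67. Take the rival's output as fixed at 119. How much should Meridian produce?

12

With the rival's output fixed at 119, Meridian's profit is π_M = (210 - 119 - q_M)q_M - (67q_M) = (91 - q_M)q_M - (67q_M).
∂π_M/∂q_M = 24 - 2q_M = 0, so q_M = 12.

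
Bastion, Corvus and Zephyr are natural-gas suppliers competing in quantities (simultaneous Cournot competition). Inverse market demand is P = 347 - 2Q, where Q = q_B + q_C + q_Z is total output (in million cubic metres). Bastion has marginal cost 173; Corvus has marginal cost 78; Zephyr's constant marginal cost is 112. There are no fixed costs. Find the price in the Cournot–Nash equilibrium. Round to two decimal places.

177.50

Bastion's profit: π_B = (347 - 2Q)q_B - (173q_B). Setting ∂π_B/∂q_B = 0: 174 - 4q_B - 2(q_C + q_Z) = 0.
Corvus's first-order condition: 269 - 4q_C - 2(q_B + q_Z) = 0.
Zephyr's first-order condition: 235 - 4q_Z - 2(q_B + q_C) = 0.
Summing all 3 equations gives 678 − 8Q = 0, hence Q = 339/4.
Back-substituting: q_B = (174 − 339/2)/2 = 9/4, q_C = (269 − 339/2)/2 = 199/4, q_Z = (235 − 339/2)/2 = 131/4.
Total output Q = 339/4, so price P = 347 - 2·(339/4) = 355/2.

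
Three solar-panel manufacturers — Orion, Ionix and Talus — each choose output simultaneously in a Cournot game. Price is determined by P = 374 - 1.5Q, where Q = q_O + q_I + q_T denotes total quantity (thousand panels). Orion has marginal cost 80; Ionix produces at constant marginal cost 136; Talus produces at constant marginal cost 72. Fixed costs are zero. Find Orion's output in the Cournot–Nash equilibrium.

Orion's profit: π_O = (374 - 1.5Q)q_O - (80q_O). Setting ∂π_O/∂q_O = 0: 294 - 3q_O - (3/2)(q_I + q_T) = 0.
Ionix's profit: π_I = (374 - 1.5Q)q_I - (136q_I). Setting ∂π_I/∂q_I = 0: 238 - 3q_I - (3/2)(q_O + q_T) = 0.
Talus's first-order condition: 302 - 3q_T - (3/2)(q_O + q_I) = 0.
Adding the 3 conditions: 834 − 3Q − 3Q = 0, i.e. Q = 139.
Back-substituting: q_O = (294 − 417/2)/(3/2) = 57, q_I = (238 − 417/2)/(3/2) = 59/3, q_T = (302 − 417/2)/(3/2) = 187/3.

57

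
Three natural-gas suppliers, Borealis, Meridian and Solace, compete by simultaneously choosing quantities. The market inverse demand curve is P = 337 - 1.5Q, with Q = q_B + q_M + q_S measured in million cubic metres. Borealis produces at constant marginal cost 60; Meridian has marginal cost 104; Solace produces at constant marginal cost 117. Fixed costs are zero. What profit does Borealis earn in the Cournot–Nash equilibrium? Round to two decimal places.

Borealis's profit: π_B = (337 - 1.5Q)q_B - (60q_B). Setting ∂π_B/∂q_B = 0: 277 - 3q_B - (3/2)(q_M + q_S) = 0.
Meridian's profit: π_M = (337 - 1.5Q)q_M - (104q_M). Setting ∂π_M/∂q_M = 0: 233 - 3q_M - (3/2)(q_B + q_S) = 0.
Solace's profit: π_S = (337 - 1.5Q)q_S - (117q_S). Setting ∂π_S/∂q_S = 0: 220 - 3q_S - (3/2)(q_B + q_M) = 0.
Adding the 3 conditions: 730 − 3Q − 3Q = 0, i.e. Q = 365/3.
Back-substituting: q_B = (277 − 365/2)/(3/2) = 63, q_M = (233 − 365/2)/(3/2) = 101/3, q_S = (220 − 365/2)/(3/2) = 25.
Price P = 337 - (3/2)·(365/3) = 309/2.
Borealis's profit: (309/2 - 60)·63 = 5953.5000.

5953.50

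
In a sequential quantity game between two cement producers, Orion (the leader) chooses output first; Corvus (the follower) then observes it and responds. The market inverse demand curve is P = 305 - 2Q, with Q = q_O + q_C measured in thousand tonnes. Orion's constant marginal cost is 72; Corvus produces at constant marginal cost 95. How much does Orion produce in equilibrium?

64

Solve by backward induction. Given q_O, the follower Corvus maximises π_C = (305 - 2q_O - 2q_C)q_C - 95q_C.
Setting the follower's marginal profit to zero, 210 - 2q_O - 4q_C = 0, i.e. q_C = (210 - 2q_O)/4.
Orion substitutes q_C(q_O) into its own profit: π_O = q_O(305 - 2q_O - (210 - 2q_O)/2) - 72q_O = (200 - q_O)q_O - 72q_O.
Leader FOC: 128 - 2q_O = 0, so q_O = 64.
Then q_C = (210 - 2·64)/4 = 41/2.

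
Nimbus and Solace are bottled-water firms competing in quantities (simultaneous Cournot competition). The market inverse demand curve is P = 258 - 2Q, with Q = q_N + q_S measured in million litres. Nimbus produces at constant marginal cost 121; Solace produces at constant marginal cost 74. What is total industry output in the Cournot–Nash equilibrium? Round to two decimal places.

53.50

Nimbus's profit: π_N = (258 - 2Q)q_N - (121q_N). Setting ∂π_N/∂q_N = 0: 137 - 4q_N - 2(q_S) = 0.
Solace's profit: π_S = (258 - 2Q)q_S - (74q_S). Setting ∂π_S/∂q_S = 0: 184 - 4q_S - 2(q_N) = 0.
Rearranging gives the reaction functions q_N = (137 - 2q_S)/4 and q_S = (184 - 2q_N)/4.
Substituting one into the other gives q_N = 15 and q_S = 77/2.
Total output Q = 15 + 77/2 = 107/2.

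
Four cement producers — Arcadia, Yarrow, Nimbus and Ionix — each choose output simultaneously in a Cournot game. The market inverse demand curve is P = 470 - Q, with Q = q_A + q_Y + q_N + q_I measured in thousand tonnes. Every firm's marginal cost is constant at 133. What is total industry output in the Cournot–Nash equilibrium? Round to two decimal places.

269.60

Each firm earns π_i = (470 - Q)q_i - 133q_i.
First-order condition (treating rivals' output as given): 337 - 2q_i - Σ_{j≠i} q_j = 0.
With identical firms every q_j equals q_i, so Σ_{j≠i} q_j = 3q_i and 337 = 5q_i, giving q_i = 337/5.
Total output Q = 337/5 + 337/5 + 337/5 + 337/5 = 1348/5.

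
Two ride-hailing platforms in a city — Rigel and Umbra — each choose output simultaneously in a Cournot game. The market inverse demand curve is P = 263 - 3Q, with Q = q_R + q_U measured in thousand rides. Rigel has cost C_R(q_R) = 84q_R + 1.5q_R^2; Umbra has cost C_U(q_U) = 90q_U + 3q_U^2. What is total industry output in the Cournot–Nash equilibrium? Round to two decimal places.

Rigel's profit: π_R = (263 - 3Q)q_R - (84q_R + (3/2)q_R²). Setting ∂π_R/∂q_R = 0: 179 - 9q_R - 3(q_U) = 0.
Umbra's first-order condition: 173 - 12q_U - 3(q_R) = 0.
Rearranging gives the reaction functions q_R = (179 - 3q_U)/9 and q_U = (173 - 3q_R)/12.
Substituting one into the other gives q_R = 181/11 and q_U = 340/33.
Total output Q = 181/11 + 340/33 = 883/33.

26.76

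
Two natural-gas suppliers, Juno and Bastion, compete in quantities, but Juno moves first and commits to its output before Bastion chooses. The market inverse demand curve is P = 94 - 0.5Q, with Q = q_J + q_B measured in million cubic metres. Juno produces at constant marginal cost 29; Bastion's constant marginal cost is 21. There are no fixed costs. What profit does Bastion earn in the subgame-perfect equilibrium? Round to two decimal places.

990.13

Solve by backward induction. Given q_J, the follower Bastion maximises π_B = (94 - (1/2)q_J - (1/2)q_B)q_B - 21q_B.
Follower FOC: 73 - (1/2)q_J - q_B = 0, so q_B(q_J) = (73 - (1/2)q_J).
Juno substitutes q_B(q_J) into its own profit: π_J = q_J(94 - (1/2)q_J - (73 - (1/2)q_J)/2) - 29q_J = (115/2 - (1/4)q_J)q_J - 29q_J.
Maximising: ∂π_J/∂q_J = 57/2 - (1/2)q_J = 0, giving q_J = 57.
Then q_B = (73 - (1/2)·57) = 89/2.
Price P = 94 - (1/2)·(203/2) = 173/4.
Bastion's profit: (173/4 - 21)·(89/2) = 990.1250.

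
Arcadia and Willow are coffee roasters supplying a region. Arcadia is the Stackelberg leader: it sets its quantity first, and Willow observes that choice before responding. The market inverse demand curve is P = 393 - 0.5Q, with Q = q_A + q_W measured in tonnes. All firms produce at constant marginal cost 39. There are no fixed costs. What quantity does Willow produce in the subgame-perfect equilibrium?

Solve by backward induction. Given q_A, the follower Willow maximises π_W = (393 - (1/2)q_A - (1/2)q_W)q_W - 39q_W.
Follower FOC: 354 - (1/2)q_A - q_W = 0, so q_W(q_A) = (354 - (1/2)q_A).
Arcadia substitutes q_W(q_A) into its own profit: π_A = q_A(393 - (1/2)q_A - (354 - (1/2)q_A)/2) - 39q_A = (216 - (1/4)q_A)q_A - 39q_A.
Leader FOC: 177 - (1/2)q_A = 0, so q_A = 354.
Then q_W = (354 - (1/2)·354) = 177.

177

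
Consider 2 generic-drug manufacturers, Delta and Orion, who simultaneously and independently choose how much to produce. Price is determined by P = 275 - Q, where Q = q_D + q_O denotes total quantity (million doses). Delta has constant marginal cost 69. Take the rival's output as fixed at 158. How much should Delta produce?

24

With the rival's output fixed at 158, Delta's profit is π_D = (275 - 158 - q_D)q_D - (69q_D) = (117 - q_D)q_D - (69q_D).
∂π_D/∂q_D = 48 - 2q_D = 0, so q_D = 24.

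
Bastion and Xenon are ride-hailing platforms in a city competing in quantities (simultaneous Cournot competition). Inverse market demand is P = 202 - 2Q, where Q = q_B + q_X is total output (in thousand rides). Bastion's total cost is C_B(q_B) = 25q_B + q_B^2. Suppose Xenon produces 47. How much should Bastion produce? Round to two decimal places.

13.83

With the rival's output fixed at 47, Bastion's profit is π_B = (202 - 2·47 - 2q_B)q_B - (25q_B + q_B²) = (108 - 2q_B)q_B - (25q_B + q_B²).
∂π_B/∂q_B = 83 - 6q_B = 0, so q_B = 83/6.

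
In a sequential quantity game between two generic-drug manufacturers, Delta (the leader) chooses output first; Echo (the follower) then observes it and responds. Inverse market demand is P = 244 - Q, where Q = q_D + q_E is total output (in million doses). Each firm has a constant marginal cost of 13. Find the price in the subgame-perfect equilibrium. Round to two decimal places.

70.75

Solve by backward induction. Given q_D, the follower Echo maximises π_E = (244 - q_D - q_E)q_E - 13q_E.
Setting the follower's marginal profit to zero, 231 - q_D - 2q_E = 0, i.e. q_E = (231 - q_D)/2.
Delta substitutes q_E(q_D) into its own profit: π_D = q_D(244 - q_D - (231 - q_D)/2) - 13q_D = (257/2 - (1/2)q_D)q_D - 13q_D.
Leader FOC: 231/2 - q_D = 0, so q_D = 231/2.
Then q_E = (231 - 231/2)/2 = 231/4.
Total output Q = 693/4, so price P = 244 - 693/4 = 283/4.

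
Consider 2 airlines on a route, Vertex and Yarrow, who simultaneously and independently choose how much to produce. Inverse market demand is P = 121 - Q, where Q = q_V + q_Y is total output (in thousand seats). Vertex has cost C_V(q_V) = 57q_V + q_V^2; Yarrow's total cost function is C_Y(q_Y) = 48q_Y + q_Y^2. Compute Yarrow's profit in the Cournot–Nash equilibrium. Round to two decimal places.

Vertex's profit: π_V = (121 - Q)q_V - (57q_V + q_V²). Setting ∂π_V/∂q_V = 0: 64 - 4q_V - (q_Y) = 0.
Yarrow's first-order condition: 73 - 4q_Y - (q_V) = 0.
Best responses: q_V = (64 - q_Y)/4, q_Y = (73 - q_V)/4.
Substituting one into the other gives q_V = 61/5 and q_Y = 76/5.
Price P = 121 - 137/5 = 468/5.
Yarrow's profit: (468/5)·(76/5) - 48·(76/5) - (76/5)² = 462.0800.

462.08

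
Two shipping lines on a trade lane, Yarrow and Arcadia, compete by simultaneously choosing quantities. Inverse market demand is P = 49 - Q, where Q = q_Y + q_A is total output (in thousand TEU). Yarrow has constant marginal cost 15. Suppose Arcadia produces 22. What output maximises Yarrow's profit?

6

With the rival's output fixed at 22, Yarrow's profit is π_Y = (49 - 22 - q_Y)q_Y - (15q_Y) = (27 - q_Y)q_Y - (15q_Y).
∂π_Y/∂q_Y = 12 - 2q_Y = 0, so q_Y = 6.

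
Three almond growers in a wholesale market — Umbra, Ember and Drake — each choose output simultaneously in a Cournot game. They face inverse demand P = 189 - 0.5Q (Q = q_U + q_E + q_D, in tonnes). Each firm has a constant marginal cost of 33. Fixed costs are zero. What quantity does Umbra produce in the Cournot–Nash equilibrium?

Each firm earns π_i = (189 - 0.5Q)q_i - 33q_i.
Setting ∂π_i/∂q_i = 0 with rivals' quantities fixed: 156 - q_i - (1/2)·Σ_{j≠i} q_j = 0.
By symmetry each firm produces the same amount; substituting Σ_{j≠i} q_j = 2q_i yields q_i = 156/2 = 78.

78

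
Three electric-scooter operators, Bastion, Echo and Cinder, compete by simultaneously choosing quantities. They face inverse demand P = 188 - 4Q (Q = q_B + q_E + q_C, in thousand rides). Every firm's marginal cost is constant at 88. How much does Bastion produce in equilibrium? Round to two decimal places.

6.25

Each firm earns π_i = (188 - 4Q)q_i - 88q_i.
Setting ∂π_i/∂q_i = 0 with rivals' quantities fixed: 100 - 8q_i - 4·Σ_{j≠i} q_j = 0.
With identical firms every q_j equals q_i, so Σ_{j≠i} q_j = 2q_i and 100 = 16q_i, giving q_i = 25/4.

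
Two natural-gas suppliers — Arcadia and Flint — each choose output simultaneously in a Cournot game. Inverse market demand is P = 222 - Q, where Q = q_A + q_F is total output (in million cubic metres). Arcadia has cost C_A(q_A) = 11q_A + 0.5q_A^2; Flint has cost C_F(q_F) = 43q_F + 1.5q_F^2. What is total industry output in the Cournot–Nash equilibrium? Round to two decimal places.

Arcadia's profit: π_A = (222 - Q)q_A - (11q_A + (1/2)q_A²). Setting ∂π_A/∂q_A = 0: 211 - 3q_A - (q_F) = 0.
Flint's profit: π_F = (222 - Q)q_F - (43q_F + (3/2)q_F²). Setting ∂π_F/∂q_F = 0: 179 - 5q_F - (q_A) = 0.
So q_A = (211 - q_F)/3 and q_F = (179 - q_A)/5.
Solving the pair: q_A = 438/7, q_F = 163/7.
Total output Q = 438/7 + 163/7 = 601/7.

85.86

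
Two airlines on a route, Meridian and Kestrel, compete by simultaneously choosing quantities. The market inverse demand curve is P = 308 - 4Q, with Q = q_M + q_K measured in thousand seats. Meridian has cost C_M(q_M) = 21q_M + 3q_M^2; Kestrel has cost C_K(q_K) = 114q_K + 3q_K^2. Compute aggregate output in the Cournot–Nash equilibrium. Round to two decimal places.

Meridian's profit: π_M = (308 - 4Q)q_M - (21q_M + 3q_M²). Setting ∂π_M/∂q_M = 0: 287 - 14q_M - 4(q_K) = 0.
Kestrel's profit: π_K = (308 - 4Q)q_K - (114q_K + 3q_K²). Setting ∂π_K/∂q_K = 0: 194 - 14q_K - 4(q_M) = 0.
Rearranging gives the reaction functions q_M = (287 - 4q_K)/14 and q_K = (194 - 4q_M)/14.
Solving the pair: q_M = 1621/90, q_K = 392/45.
Total output Q = 1621/90 + 392/45 = 481/18.

26.72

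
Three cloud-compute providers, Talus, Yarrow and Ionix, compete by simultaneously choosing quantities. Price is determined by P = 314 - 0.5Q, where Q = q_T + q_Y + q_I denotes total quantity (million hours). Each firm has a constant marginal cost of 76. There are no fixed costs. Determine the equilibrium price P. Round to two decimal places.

A representative firm's profit is π_i = q_i(314 - 0.5Q) - 76q_i.
Setting ∂π_i/∂q_i = 0 with rivals' quantities fixed: 238 - q_i - (1/2)·Σ_{j≠i} q_j = 0.
By symmetry each firm produces the same amount; substituting Σ_{j≠i} q_j = 2q_i yields q_i = 238/2 = 119.
Total output Q = 357, so price P = 314 - (1/2)·357 = 271/2.

135.50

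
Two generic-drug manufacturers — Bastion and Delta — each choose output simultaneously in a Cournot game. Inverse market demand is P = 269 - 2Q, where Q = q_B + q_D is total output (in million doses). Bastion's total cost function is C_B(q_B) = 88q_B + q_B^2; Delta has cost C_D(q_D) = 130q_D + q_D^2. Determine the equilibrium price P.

Bastion's profit: π_B = (269 - 2Q)q_B - (88q_B + q_B²). Setting ∂π_B/∂q_B = 0: 181 - 6q_B - 2(q_D) = 0.
Delta's profit: π_D = (269 - 2Q)q_D - (130q_D + q_D²). Setting ∂π_D/∂q_D = 0: 139 - 6q_D - 2(q_B) = 0.
Rearranging gives the reaction functions q_B = (181 - 2q_D)/6 and q_D = (139 - 2q_B)/6.
Solving the pair: q_B = 101/4, q_D = 59/4.
Total output Q = 40, so price P = 269 - 2·40 = 189.

189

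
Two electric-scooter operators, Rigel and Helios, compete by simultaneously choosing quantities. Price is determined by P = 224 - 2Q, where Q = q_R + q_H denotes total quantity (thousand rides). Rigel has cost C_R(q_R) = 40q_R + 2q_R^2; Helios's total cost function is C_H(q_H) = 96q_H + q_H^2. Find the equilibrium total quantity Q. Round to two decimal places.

Rigel's profit: π_R = (224 - 2Q)q_R - (40q_R + 2q_R²). Setting ∂π_R/∂q_R = 0: 184 - 8q_R - 2(q_H) = 0.
Helios's profit: π_H = (224 - 2Q)q_H - (96q_H + q_H²). Setting ∂π_H/∂q_H = 0: 128 - 6q_H - 2(q_R) = 0.
Rearranging gives the reaction functions q_R = (184 - 2q_H)/8 and q_H = (128 - 2q_R)/6.
Solving the pair: q_R = 212/11, q_H = 164/11.
Total output Q = 212/11 + 164/11 = 376/11.

34.18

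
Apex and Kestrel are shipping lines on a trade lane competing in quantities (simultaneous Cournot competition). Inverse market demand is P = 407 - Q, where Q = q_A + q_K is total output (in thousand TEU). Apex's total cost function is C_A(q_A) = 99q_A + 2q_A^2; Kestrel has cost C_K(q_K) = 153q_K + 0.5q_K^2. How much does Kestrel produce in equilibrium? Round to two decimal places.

Apex's profit: π_A = (407 - Q)q_A - (99q_A + 2q_A²). Setting ∂π_A/∂q_A = 0: 308 - 6q_A - (q_K) = 0.
Kestrel's profit: π_K = (407 - Q)q_K - (153q_K + (1/2)q_K²). Setting ∂π_K/∂q_K = 0: 254 - 3q_K - (q_A) = 0.
Best responses: q_A = (308 - q_K)/6, q_K = (254 - q_A)/3.
Solving the pair: q_A = 670/17, q_K = 1216/17.

71.53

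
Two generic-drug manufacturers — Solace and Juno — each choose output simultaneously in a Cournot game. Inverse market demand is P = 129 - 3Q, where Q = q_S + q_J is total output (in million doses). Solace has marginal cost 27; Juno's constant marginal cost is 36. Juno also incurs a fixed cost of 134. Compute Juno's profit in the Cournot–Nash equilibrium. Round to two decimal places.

Solace's profit: π_S = (129 - 3Q)q_S - (27q_S). Setting ∂π_S/∂q_S = 0: 102 - 6q_S - 3(q_J) = 0.
Juno's first-order condition: 93 - 6q_J - 3(q_S) = 0.
Rearranging gives the reaction functions q_S = (102 - 3q_J)/6 and q_J = (93 - 3q_S)/6.
Substituting one into the other gives q_S = 37/3 and q_J = 28/3.
Price P = 129 - 3·(65/3) = 64.
Juno's profit: (64 - 36)·(28/3) - 134 = 382/3.

127.33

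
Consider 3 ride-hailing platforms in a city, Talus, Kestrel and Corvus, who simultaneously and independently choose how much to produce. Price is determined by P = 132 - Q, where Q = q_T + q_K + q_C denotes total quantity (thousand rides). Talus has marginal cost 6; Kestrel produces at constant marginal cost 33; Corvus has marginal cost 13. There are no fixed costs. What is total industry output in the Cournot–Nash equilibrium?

Talus's profit: π_T = (132 - Q)q_T - (6q_T). Setting ∂π_T/∂q_T = 0: 126 - 2q_T - (q_K + q_C) = 0.
Kestrel's first-order condition: 99 - 2q_K - (q_T + q_C) = 0.
Corvus's profit: π_C = (132 - Q)q_C - (13q_C). Setting ∂π_C/∂q_C = 0: 119 - 2q_C - (q_T + q_K) = 0.
Adding the 3 conditions: 344 − 2Q − 2Q = 0, i.e. Q = 86.
Back-substituting: q_T = (126 − 86) = 40, q_K = (99 − 86) = 13, q_C = (119 − 86) = 33.
Total output Q = 40 + 13 + 33 = 86.

86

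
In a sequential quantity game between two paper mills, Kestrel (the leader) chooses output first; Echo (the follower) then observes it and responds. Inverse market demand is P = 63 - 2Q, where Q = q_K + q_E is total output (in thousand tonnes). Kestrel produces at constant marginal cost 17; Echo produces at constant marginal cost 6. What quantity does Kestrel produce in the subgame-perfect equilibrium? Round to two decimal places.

8.75

The follower Echo best-responds to any q_K: π_E = (63 - 2Q)q_E - 6q_E.
Setting the follower's marginal profit to zero, 57 - 2q_K - 4q_E = 0, i.e. q_E = (57 - 2q_K)/4.
Kestrel substitutes q_E(q_K) into its own profit: π_K = q_K(63 - 2q_K - (57 - 2q_K)/2) - 17q_K = (69/2 - q_K)q_K - 17q_K.
The leader's first-order condition 35/2 - 2q_K = 0 yields q_K = 35/4.
Then q_E = (57 - 2·(35/4))/4 = 79/8.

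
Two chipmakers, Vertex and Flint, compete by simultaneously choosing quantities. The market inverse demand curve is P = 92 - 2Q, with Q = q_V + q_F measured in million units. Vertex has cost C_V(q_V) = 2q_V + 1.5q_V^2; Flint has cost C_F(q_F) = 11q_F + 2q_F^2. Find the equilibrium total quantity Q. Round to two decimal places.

Vertex's profit: π_V = (92 - 2Q)q_V - (2q_V + (3/2)q_V²). Setting ∂π_V/∂q_V = 0: 90 - 7q_V - 2(q_F) = 0.
Flint's first-order condition: 81 - 8q_F - 2(q_V) = 0.
So q_V = (90 - 2q_F)/7 and q_F = (81 - 2q_V)/8.
Solving the pair: q_V = 279/26, q_F = 387/52.
Total output Q = 279/26 + 387/52 = 945/52.

18.17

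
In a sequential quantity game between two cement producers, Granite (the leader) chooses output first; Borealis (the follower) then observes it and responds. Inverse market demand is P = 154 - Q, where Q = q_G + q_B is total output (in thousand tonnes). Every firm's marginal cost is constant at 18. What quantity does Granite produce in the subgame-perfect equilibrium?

Solve by backward induction. Given q_G, the follower Borealis maximises π_B = (154 - q_G - q_B)q_B - 18q_B.
Setting the follower's marginal profit to zero, 136 - q_G - 2q_B = 0, i.e. q_B = (136 - q_G)/2.
Granite substitutes q_B(q_G) into its own profit: π_G = q_G(154 - q_G - (136 - q_G)/2) - 18q_G = (86 - (1/2)q_G)q_G - 18q_G.
Leader FOC: 68 - q_G = 0, so q_G = 68.
Then q_B = (136 - 68)/2 = 34.

68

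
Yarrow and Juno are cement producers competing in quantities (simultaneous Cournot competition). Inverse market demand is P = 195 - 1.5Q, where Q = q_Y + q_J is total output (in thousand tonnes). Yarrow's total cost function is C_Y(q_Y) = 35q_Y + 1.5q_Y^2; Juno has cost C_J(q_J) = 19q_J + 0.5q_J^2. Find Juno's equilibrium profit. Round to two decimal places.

2815.09

Yarrow's profit: π_Y = (195 - 1.5Q)q_Y - (35q_Y + (3/2)q_Y²). Setting ∂π_Y/∂q_Y = 0: 160 - 6q_Y - (3/2)(q_J) = 0.
Juno's profit: π_J = (195 - 1.5Q)q_J - (19q_J + (1/2)q_J²). Setting ∂π_J/∂q_J = 0: 176 - 4q_J - (3/2)(q_Y) = 0.
So q_Y = (160 - (3/2)q_J)/6 and q_J = (176 - (3/2)q_Y)/4.
Solving the pair: q_Y = 1504/87, q_J = 1088/29.
Price P = 195 - (3/2)·54.8046 = 112.7931.
Juno's profit: 112.7931·(1088/29) - 19·(1088/29) - (1/2)(1088/29)² = 2815.0868.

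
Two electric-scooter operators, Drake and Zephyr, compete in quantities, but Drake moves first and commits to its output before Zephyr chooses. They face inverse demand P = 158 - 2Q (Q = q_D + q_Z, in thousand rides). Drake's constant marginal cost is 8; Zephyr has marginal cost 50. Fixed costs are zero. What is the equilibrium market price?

56

The follower Zephyr best-responds to any q_D: π_Z = (158 - 2Q)q_Z - 50q_Z.
Follower FOC: 108 - 2q_D - 4q_Z = 0, so q_Z(q_D) = (108 - 2q_D)/4.
Drake substitutes q_Z(q_D) into its own profit: π_D = q_D(158 - 2q_D - (108 - 2q_D)/2) - 8q_D = (104 - q_D)q_D - 8q_D.
Maximising: ∂π_D/∂q_D = 96 - 2q_D = 0, giving q_D = 48.
Then q_Z = (108 - 2·48)/4 = 3.
Total output Q = 51, so price P = 158 - 2·51 = 56.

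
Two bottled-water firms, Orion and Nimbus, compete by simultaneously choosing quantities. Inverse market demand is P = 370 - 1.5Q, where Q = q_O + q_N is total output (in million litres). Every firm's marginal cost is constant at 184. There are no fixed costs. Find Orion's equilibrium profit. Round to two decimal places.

2562.67

A representative firm's profit is π_i = q_i(370 - 1.5Q) - 184q_i.
Setting ∂π_i/∂q_i = 0 with rivals' quantities fixed: 186 - 3q_i - (3/2)q_j = 0.
With identical firms every q_j equals q_i, so q_j = q_i and 186 = (9/2)q_i, giving q_i = 124/3.
Price P = 370 - (3/2)·(248/3) = 246.
Orion's profit: (246 - 184)·(124/3) = 2562.6667.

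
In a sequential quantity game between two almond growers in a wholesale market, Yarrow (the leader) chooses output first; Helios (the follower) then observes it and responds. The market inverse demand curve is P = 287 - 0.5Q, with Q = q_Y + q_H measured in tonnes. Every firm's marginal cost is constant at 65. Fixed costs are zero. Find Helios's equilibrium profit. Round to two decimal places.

6160.50

The follower Helios best-responds to any q_Y: π_H = (287 - 0.5Q)q_H - 65q_H.
∂π_H/∂q_H = 222 - (1/2)q_Y - q_H = 0 gives the reaction function q_H = (222 - (1/2)q_Y).
Yarrow substitutes q_H(q_Y) into its own profit: π_Y = q_Y(287 - (1/2)q_Y - (222 - (1/2)q_Y)/2) - 65q_Y = (176 - (1/4)q_Y)q_Y - 65q_Y.
Maximising: ∂π_Y/∂q_Y = 111 - (1/2)q_Y = 0, giving q_Y = 222.
Then q_H = (222 - (1/2)·222) = 111.
Price P = 287 - (1/2)·333 = 241/2.
Helios's profit: (241/2 - 65)·111 = 6160.5000.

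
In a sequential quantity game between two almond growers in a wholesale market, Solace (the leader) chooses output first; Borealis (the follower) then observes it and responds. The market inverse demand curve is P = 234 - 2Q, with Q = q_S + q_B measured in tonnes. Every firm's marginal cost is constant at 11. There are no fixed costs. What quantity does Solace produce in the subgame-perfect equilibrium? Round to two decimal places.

Solve by backward induction. Given q_S, the follower Borealis maximises π_B = (234 - 2q_S - 2q_B)q_B - 11q_B.
Setting the follower's marginal profit to zero, 223 - 2q_S - 4q_B = 0, i.e. q_B = (223 - 2q_S)/4.
Solace substitutes q_B(q_S) into its own profit: π_S = q_S(234 - 2q_S - (223 - 2q_S)/2) - 11q_S = (245/2 - q_S)q_S - 11q_S.
The leader's first-order condition 223/2 - 2q_S = 0 yields q_S = 223/4.
Then q_B = (223 - 2·(223/4))/4 = 223/8.

55.75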